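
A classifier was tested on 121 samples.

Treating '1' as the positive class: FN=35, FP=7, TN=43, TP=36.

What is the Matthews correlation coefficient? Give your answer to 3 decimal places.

0.378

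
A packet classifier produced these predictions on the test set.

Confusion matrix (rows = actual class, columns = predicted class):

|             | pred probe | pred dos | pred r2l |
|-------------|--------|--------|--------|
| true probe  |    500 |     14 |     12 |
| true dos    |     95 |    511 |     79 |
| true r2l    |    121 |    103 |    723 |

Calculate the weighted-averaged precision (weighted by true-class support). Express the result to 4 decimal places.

Per-class precision (TP/(TP+FP)):
  probe: TP=500, FP=95+121=216 → 500/716 = 0.69832
  dos: TP=511, FP=14+103=117 → 511/628 = 0.81369
  r2l: TP=723, FP=12+79=91 → 723/814 = 0.88821
Weighted-precision = Σ (supportᵢ/N)·precisionᵢ with N=2158: (526/2158)·0.69832 + (685/2158)·0.81369 + (947/2158)·0.88821 = 0.8183

0.8183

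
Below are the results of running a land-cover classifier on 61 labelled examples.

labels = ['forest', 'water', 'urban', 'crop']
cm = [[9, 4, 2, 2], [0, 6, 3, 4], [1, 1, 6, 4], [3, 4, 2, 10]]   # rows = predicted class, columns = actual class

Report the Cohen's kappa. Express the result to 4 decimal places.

Observed agreement pₒ = trace/N = 31/61 = 0.50820
Expected agreement pₑ = Σ (rowᵢ·colᵢ)/N² = (13·17 + 15·13 + 13·12 + 20·19)/61² = 0.25585
κ = (pₒ − pₑ)/(1 − pₑ) = (0.50820 − 0.25585)/(1 − 0.25585) = 0.3391

0.3391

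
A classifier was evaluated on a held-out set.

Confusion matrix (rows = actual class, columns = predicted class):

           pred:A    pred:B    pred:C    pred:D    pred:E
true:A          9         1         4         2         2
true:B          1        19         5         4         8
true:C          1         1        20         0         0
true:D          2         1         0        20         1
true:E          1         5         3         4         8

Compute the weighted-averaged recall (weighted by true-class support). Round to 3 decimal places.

Per-class recall (TP/(TP+FN)):
  A: TP=9, FN=1+4+2+2=9 → 9/18 = 0.5000
  B: TP=19, FN=1+5+4+8=18 → 19/37 = 0.5135
  C: TP=20, FN=1+1+0+0=2 → 20/22 = 0.9091
  D: TP=20, FN=2+1+0+1=4 → 20/24 = 0.8333
  E: TP=8, FN=1+5+3+4=13 → 8/21 = 0.3810
Weighted-recall = Σ (supportᵢ/N)·recallᵢ with N=122: (18/122)·0.5000 + (37/122)·0.5135 + (22/122)·0.9091 + (24/122)·0.8333 + (21/122)·0.3810 = 0.623

0.623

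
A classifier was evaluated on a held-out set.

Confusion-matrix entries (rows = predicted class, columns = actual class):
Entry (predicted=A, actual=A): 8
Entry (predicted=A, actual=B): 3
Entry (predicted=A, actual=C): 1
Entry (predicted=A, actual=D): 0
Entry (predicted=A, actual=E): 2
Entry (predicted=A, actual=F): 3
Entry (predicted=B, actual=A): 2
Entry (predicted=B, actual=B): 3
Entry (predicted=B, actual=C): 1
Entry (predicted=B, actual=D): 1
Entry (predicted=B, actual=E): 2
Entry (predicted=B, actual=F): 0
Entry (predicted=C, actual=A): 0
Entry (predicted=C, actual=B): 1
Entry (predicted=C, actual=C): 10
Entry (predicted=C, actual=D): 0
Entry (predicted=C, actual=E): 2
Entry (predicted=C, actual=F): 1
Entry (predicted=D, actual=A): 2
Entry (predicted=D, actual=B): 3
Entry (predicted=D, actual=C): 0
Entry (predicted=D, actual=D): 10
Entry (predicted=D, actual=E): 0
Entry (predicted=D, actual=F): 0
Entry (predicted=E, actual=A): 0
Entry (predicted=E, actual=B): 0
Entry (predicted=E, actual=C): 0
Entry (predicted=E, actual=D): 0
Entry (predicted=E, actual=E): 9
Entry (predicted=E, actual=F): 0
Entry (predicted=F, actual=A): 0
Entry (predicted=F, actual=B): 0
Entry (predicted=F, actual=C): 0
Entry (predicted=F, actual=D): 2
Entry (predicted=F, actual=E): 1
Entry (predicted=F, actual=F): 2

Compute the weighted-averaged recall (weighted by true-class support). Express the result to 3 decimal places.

0.609

Per-class recall (TP/(TP+FN)):
  A: TP=8, FN=2+0+2+0+0=4 → 8/12 = 0.6667
  B: TP=3, FN=3+1+3+0+0=7 → 3/10 = 0.3000
  C: TP=10, FN=1+1+0+0+0=2 → 10/12 = 0.8333
  D: TP=10, FN=0+1+0+0+2=3 → 10/13 = 0.7692
  E: TP=9, FN=2+2+2+0+1=7 → 9/16 = 0.5625
  F: TP=2, FN=3+0+1+0+0=4 → 2/6 = 0.3333
Weighted-recall = Σ (supportᵢ/N)·recallᵢ with N=69: (12/69)·0.6667 + (10/69)·0.3000 + (12/69)·0.8333 + (13/69)·0.7692 + (16/69)·0.5625 + (6/69)·0.3333 = 0.609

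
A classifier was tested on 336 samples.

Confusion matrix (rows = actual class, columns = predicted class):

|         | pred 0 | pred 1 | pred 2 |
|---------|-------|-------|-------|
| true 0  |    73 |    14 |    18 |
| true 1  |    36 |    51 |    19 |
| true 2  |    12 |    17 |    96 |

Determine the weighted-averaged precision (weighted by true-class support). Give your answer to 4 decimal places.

0.6533

Per-class precision (TP/(TP+FP)):
  0: TP=73, FP=36+12=48 → 73/121 = 0.60331
  1: TP=51, FP=14+17=31 → 51/82 = 0.62195
  2: TP=96, FP=18+19=37 → 96/133 = 0.72180
Weighted-precision = Σ (supportᵢ/N)·precisionᵢ with N=336: (105/336)·0.60331 + (106/336)·0.62195 + (125/336)·0.72180 = 0.6533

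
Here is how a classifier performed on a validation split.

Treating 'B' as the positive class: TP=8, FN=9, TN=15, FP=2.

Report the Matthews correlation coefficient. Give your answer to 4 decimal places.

0.3873

MCC = (TP·TN − FP·FN) / √((TP+FP)(TP+FN)(TN+FP)(TN+FN))
Numerator = 8·15 − 2·9 = 102
Denominator = √(10·17·17·24) = √69360 = 263.3629
MCC = 102 / 263.3629 = 0.3873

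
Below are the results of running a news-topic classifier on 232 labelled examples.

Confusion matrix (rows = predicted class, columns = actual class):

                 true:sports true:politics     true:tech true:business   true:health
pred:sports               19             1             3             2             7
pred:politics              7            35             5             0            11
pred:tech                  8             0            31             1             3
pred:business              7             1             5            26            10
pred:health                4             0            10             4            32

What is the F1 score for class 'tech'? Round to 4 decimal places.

0.6392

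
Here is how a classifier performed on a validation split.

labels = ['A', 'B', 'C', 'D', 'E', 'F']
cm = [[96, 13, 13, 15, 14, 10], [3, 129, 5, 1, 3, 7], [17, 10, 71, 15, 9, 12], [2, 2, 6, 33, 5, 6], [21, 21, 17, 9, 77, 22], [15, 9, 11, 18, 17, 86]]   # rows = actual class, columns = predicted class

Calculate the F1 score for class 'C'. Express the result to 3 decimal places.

0.553

Take TP from the diagonal, FP from the rest of the 'C' prediction marginal, FN from the rest of the 'C' actual marginal.
F1 score = 2·TP/(2·TP+FP+FN).
C: TP=71, FP=13+5+6+17+11=52, FN=17+10+15+9+12=63 → 142/257 = 0.5525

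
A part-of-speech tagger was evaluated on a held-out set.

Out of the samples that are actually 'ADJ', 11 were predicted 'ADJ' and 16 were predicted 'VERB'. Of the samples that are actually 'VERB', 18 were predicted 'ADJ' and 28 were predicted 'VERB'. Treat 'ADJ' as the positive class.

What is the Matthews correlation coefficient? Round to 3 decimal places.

0.016

MCC = (TP·TN − FP·FN) / √((TP+FP)(TP+FN)(TN+FP)(TN+FN))
Numerator = 11·28 − 18·16 = 20
Denominator = √(29·27·46·44) = √1584792 = 1258.8852
MCC = 20 / 1258.8852 = 0.016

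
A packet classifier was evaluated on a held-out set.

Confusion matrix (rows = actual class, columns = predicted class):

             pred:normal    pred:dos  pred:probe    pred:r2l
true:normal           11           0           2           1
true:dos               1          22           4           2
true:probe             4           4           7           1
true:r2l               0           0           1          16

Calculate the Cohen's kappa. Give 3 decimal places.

0.641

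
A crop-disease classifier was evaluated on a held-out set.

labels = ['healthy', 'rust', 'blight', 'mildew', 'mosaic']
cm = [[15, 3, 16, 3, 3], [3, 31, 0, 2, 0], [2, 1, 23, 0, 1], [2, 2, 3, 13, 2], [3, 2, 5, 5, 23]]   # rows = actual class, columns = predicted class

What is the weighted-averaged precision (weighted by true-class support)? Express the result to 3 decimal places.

Per-class precision (TP/(TP+FP)):
  healthy: TP=15, FP=3+2+2+3=10 → 15/25 = 0.6000
  rust: TP=31, FP=3+1+2+2=8 → 31/39 = 0.7949
  blight: TP=23, FP=16+0+3+5=24 → 23/47 = 0.4894
  mildew: TP=13, FP=3+2+0+5=10 → 13/23 = 0.5652
  mosaic: TP=23, FP=3+0+1+2=6 → 23/29 = 0.7931
Weighted-precision = Σ (supportᵢ/N)·precisionᵢ with N=163: (40/163)·0.6000 + (36/163)·0.7949 + (27/163)·0.4894 + (22/163)·0.5652 + (38/163)·0.7931 = 0.665

0.665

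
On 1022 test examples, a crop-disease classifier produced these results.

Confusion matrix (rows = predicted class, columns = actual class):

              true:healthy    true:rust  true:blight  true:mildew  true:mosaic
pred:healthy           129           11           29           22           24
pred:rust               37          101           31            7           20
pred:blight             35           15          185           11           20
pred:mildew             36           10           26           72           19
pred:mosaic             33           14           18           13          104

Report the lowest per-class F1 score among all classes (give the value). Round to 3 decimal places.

0.500

Per-class F1 score (2·TP/(2·TP+FP+FN)):
  healthy: TP=129, FP=11+29+22+24=86, FN=37+35+36+33=141 → 258/485 = 0.5320
  rust: TP=101, FP=37+31+7+20=95, FN=11+15+10+14=50 → 202/347 = 0.5821
  blight: TP=185, FP=35+15+11+20=81, FN=29+31+26+18=104 → 370/555 = 0.6667
  mildew: TP=72, FP=36+10+26+19=91, FN=22+7+11+13=53 → 144/288 = 0.5000
  mosaic: TP=104, FP=33+14+18+13=78, FN=24+20+20+19=83 → 208/369 = 0.5637
Lowest is class 'mildew' with F1 score = 0.500.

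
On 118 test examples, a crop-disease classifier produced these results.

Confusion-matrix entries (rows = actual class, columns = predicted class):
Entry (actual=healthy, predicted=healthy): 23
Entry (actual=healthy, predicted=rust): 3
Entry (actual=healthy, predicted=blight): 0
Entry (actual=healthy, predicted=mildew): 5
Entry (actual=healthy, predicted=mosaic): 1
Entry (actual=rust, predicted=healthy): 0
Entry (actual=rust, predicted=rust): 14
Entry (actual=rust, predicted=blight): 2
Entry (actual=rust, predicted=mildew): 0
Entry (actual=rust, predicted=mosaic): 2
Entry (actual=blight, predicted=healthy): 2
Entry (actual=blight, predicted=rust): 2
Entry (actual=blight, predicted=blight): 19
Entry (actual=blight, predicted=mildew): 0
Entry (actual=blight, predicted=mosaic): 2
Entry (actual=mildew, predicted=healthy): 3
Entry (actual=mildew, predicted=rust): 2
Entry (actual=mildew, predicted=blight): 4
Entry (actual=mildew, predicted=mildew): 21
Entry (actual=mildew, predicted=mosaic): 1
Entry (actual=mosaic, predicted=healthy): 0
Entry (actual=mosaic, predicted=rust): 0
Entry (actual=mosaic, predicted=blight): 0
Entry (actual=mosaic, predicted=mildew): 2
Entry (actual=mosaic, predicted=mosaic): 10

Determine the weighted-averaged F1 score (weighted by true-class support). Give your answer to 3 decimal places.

0.738

Per-class F1 score (2·TP/(2·TP+FP+FN)):
  healthy: TP=23, FP=0+2+3+0=5, FN=3+0+5+1=9 → 46/60 = 0.7667
  rust: TP=14, FP=3+2+2+0=7, FN=0+2+0+2=4 → 28/39 = 0.7179
  blight: TP=19, FP=0+2+4+0=6, FN=2+2+0+2=6 → 38/50 = 0.7600
  mildew: TP=21, FP=5+0+0+2=7, FN=3+2+4+1=10 → 42/59 = 0.7119
  mosaic: TP=10, FP=1+2+2+1=6, FN=0+0+0+2=2 → 20/28 = 0.7143
Weighted-F1 score = Σ (supportᵢ/N)·F1 scoreᵢ with N=118: (32/118)·0.7667 + (18/118)·0.7179 + (25/118)·0.7600 + (31/118)·0.7119 + (12/118)·0.7143 = 0.738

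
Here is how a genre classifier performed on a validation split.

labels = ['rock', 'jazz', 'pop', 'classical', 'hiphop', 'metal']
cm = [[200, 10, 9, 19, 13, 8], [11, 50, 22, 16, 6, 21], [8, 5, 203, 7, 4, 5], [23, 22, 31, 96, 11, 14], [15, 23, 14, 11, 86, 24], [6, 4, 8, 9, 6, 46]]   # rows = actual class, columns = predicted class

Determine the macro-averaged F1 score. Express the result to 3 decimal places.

0.591

Per-class F1 score (2·TP/(2·TP+FP+FN)):
  rock: TP=200, FP=11+8+23+15+6=63, FN=10+9+19+13+8=59 → 400/522 = 0.7663
  jazz: TP=50, FP=10+5+22+23+4=64, FN=11+22+16+6+21=76 → 100/240 = 0.4167
  pop: TP=203, FP=9+22+31+14+8=84, FN=8+5+7+4+5=29 → 406/519 = 0.7823
  classical: TP=96, FP=19+16+7+11+9=62, FN=23+22+31+11+14=101 → 192/355 = 0.5408
  hiphop: TP=86, FP=13+6+4+11+6=40, FN=15+23+14+11+24=87 → 172/299 = 0.5753
  metal: TP=46, FP=8+21+5+14+24=72, FN=6+4+8+9+6=33 → 92/197 = 0.4670
Macro-F1 score = mean = (0.7663 + 0.4167 + 0.7823 + 0.5408 + 0.5753 + 0.4670) / 6 = 0.591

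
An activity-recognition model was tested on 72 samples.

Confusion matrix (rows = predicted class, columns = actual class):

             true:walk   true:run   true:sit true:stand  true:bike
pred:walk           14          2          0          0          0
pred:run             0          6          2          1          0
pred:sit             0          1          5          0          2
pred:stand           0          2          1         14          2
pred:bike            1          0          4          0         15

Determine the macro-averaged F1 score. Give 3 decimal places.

Per-class F1 score (2·TP/(2·TP+FP+FN)):
  walk: TP=14, FP=2+0+0+0=2, FN=0+0+0+1=1 → 28/31 = 0.9032
  run: TP=6, FP=0+2+1+0=3, FN=2+1+2+0=5 → 12/20 = 0.6000
  sit: TP=5, FP=0+1+0+2=3, FN=0+2+1+4=7 → 10/20 = 0.5000
  stand: TP=14, FP=0+2+1+2=5, FN=0+1+0+0=1 → 28/34 = 0.8235
  bike: TP=15, FP=1+0+4+0=5, FN=0+0+2+2=4 → 30/39 = 0.7692
Macro-F1 score = mean = (0.9032 + 0.6000 + 0.5000 + 0.8235 + 0.7692) / 5 = 0.719

0.719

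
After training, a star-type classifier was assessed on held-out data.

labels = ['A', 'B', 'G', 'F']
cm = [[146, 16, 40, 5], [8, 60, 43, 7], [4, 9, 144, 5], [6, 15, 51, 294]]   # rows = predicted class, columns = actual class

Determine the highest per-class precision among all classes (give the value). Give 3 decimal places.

0.889

Per-class precision (TP/(TP+FP)):
  A: TP=146, FP=16+40+5=61 → 146/207 = 0.7053
  B: TP=60, FP=8+43+7=58 → 60/118 = 0.5085
  G: TP=144, FP=4+9+5=18 → 144/162 = 0.8889
  F: TP=294, FP=6+15+51=72 → 294/366 = 0.8033
Highest is class 'G' with precision = 0.889.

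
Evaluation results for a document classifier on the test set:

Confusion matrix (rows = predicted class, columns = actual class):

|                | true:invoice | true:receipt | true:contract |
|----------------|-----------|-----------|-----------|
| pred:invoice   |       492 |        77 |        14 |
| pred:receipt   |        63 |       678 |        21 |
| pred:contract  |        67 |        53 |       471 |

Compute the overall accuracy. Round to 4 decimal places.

0.8476

Accuracy = trace / total = (492+678+471=1641) / 1936 = 1641/1936 = 0.8476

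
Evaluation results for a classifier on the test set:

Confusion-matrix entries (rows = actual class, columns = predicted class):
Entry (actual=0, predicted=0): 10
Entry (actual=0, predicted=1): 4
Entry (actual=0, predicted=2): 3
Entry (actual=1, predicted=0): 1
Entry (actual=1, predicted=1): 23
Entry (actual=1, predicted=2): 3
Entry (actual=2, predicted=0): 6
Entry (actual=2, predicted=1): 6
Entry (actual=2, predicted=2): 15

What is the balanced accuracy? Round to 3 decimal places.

Balanced accuracy = mean of per-class recall.
  0: recall = 10/17 = 0.5882
  1: recall = 23/27 = 0.8519
  2: recall = 15/27 = 0.5556
Mean = (0.5882 + 0.8519 + 0.5556) / 3 = 0.665

0.665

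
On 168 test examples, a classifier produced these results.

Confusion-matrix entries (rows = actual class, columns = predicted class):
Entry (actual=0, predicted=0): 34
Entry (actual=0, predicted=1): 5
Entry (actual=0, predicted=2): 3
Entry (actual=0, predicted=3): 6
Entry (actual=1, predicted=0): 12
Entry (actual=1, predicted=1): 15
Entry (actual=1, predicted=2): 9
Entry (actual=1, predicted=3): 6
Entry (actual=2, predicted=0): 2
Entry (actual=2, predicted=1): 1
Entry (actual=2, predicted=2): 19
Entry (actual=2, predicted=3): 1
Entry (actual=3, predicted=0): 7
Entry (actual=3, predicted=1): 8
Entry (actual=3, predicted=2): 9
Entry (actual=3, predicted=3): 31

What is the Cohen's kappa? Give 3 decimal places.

0.449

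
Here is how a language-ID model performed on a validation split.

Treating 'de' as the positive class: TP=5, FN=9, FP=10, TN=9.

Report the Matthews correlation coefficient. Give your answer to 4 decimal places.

MCC = (TP·TN − FP·FN) / √((TP+FP)(TP+FN)(TN+FP)(TN+FN))
Numerator = 5·9 − 10·9 = -45
Denominator = √(15·14·19·18) = √71820 = 267.9925
MCC = -45 / 267.9925 = -0.1679

-0.1679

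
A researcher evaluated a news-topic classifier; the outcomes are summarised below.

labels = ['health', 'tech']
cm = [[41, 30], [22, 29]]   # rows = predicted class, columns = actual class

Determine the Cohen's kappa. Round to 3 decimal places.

Observed agreement pₒ = trace/N = 70/122 = 0.5738
Expected agreement pₑ = Σ (rowᵢ·colᵢ)/N² = (63·71 + 59·51)/122² = 0.5027
κ = (pₒ − pₑ)/(1 − pₑ) = (0.5738 − 0.5027)/(1 − 0.5027) = 0.143

0.143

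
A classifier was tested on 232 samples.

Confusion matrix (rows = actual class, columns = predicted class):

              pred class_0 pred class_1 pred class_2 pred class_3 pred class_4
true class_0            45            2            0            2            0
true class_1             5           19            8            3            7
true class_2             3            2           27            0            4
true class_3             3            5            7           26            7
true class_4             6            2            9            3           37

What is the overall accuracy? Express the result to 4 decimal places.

0.6638

Accuracy = trace / total = (45+19+27+26+37=154) / 232 = 154/232 = 0.6638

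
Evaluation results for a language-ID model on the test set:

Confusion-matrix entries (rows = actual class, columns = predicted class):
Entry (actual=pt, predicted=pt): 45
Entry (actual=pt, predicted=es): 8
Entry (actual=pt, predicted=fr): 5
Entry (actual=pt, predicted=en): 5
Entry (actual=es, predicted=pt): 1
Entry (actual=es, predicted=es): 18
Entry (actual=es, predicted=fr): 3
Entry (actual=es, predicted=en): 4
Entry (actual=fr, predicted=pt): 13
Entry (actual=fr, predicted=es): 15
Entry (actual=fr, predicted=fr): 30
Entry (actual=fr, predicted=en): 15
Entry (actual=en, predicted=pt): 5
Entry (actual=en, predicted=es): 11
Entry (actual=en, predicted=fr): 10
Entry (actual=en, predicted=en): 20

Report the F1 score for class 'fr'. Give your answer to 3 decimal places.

Take TP from the diagonal, FP from the rest of the 'fr' prediction marginal, FN from the rest of the 'fr' actual marginal.
F1 score = 2·TP/(2·TP+FP+FN).
fr: TP=30, FP=5+3+10=18, FN=13+15+15=43 → 60/121 = 0.4959

0.496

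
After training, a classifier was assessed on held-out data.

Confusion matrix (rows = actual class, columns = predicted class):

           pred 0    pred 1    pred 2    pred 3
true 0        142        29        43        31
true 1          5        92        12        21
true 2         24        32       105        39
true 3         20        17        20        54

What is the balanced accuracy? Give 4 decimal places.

0.5747

Balanced accuracy = mean of per-class recall.
  0: recall = 142/245 = 0.57959
  1: recall = 92/130 = 0.70769
  2: recall = 105/200 = 0.52500
  3: recall = 54/111 = 0.48649
Mean = (0.57959 + 0.70769 + 0.52500 + 0.48649) / 4 = 0.5747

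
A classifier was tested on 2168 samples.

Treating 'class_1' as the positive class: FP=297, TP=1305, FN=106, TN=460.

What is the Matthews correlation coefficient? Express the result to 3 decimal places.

MCC = (TP·TN − FP·FN) / √((TP+FP)(TP+FN)(TN+FP)(TN+FN))
Numerator = 1305·460 − 297·106 = 568818
Denominator = √(1602·1411·757·566) = √968504930964 = 984126.4812
MCC = 568818 / 984126.4812 = 0.578

0.578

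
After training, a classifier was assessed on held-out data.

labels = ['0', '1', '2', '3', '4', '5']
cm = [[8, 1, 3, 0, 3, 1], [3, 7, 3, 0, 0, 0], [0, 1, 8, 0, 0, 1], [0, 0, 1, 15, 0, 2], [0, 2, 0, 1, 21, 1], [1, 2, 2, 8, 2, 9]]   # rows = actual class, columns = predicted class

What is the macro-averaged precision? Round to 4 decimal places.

0.6252

Per-class precision (TP/(TP+FP)):
  0: TP=8, FP=3+0+0+0+1=4 → 8/12 = 0.66667
  1: TP=7, FP=1+1+0+2+2=6 → 7/13 = 0.53846
  2: TP=8, FP=3+3+1+0+2=9 → 8/17 = 0.47059
  3: TP=15, FP=0+0+0+1+8=9 → 15/24 = 0.62500
  4: TP=21, FP=3+0+0+0+2=5 → 21/26 = 0.80769
  5: TP=9, FP=1+0+1+2+1=5 → 9/14 = 0.64286
Macro-precision = mean = (0.66667 + 0.53846 + 0.47059 + 0.62500 + 0.80769 + 0.64286) / 6 = 0.6252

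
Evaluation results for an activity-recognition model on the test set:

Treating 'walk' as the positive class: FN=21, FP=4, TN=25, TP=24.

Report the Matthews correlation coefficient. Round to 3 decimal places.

MCC = (TP·TN − FP·FN) / √((TP+FP)(TP+FN)(TN+FP)(TN+FN))
Numerator = 24·25 − 4·21 = 516
Denominator = √(28·45·29·46) = √1680840 = 1296.4721
MCC = 516 / 1296.4721 = 0.398

0.398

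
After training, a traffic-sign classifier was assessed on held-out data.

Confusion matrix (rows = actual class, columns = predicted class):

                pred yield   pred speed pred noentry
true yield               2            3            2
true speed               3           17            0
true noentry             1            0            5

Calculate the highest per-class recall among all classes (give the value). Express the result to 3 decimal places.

Per-class recall (TP/(TP+FN)):
  yield: TP=2, FN=3+2=5 → 2/7 = 0.2857
  speed: TP=17, FN=3+0=3 → 17/20 = 0.8500
  noentry: TP=5, FN=1+0=1 → 5/6 = 0.8333
Highest is class 'speed' with recall = 0.850.

0.850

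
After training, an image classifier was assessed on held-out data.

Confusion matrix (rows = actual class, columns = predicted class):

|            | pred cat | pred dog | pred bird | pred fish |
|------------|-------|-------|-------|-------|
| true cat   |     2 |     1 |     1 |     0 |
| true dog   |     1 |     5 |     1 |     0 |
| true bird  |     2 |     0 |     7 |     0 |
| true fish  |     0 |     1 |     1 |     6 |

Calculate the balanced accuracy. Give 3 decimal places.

Balanced accuracy = mean of per-class recall.
  cat: recall = 2/4 = 0.5000
  dog: recall = 5/7 = 0.7143
  bird: recall = 7/9 = 0.7778
  fish: recall = 6/8 = 0.7500
Mean = (0.5000 + 0.7143 + 0.7778 + 0.7500) / 4 = 0.686

0.686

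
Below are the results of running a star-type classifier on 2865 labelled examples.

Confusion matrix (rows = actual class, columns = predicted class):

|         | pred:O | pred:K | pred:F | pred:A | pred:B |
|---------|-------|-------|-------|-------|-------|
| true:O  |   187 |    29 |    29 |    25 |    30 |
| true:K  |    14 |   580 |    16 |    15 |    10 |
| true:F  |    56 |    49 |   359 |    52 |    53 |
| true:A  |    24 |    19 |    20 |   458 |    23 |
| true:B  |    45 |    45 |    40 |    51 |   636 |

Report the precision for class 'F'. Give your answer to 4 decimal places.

0.7737

precision = TP/(TP+FP).
F: TP=359, FP=29+16+20+40=105 → 359/464 = 0.77371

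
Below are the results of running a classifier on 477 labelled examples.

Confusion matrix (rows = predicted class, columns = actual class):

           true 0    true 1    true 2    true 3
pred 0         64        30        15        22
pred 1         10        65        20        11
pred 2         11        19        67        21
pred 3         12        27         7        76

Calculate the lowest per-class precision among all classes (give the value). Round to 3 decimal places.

Per-class precision (TP/(TP+FP)):
  0: TP=64, FP=30+15+22=67 → 64/131 = 0.4885
  1: TP=65, FP=10+20+11=41 → 65/106 = 0.6132
  2: TP=67, FP=11+19+21=51 → 67/118 = 0.5678
  3: TP=76, FP=12+27+7=46 → 76/122 = 0.6230
Lowest is class '0' with precision = 0.489.

0.489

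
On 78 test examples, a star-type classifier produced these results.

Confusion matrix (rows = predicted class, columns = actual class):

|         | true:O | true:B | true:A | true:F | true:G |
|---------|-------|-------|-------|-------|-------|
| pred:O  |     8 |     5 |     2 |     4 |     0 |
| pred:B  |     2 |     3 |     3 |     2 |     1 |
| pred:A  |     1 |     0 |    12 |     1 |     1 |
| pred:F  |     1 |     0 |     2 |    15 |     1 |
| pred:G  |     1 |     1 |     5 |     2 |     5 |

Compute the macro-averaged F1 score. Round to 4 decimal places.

0.5135

Per-class F1 score (2·TP/(2·TP+FP+FN)):
  O: TP=8, FP=5+2+4+0=11, FN=2+1+1+1=5 → 16/32 = 0.50000
  B: TP=3, FP=2+3+2+1=8, FN=5+0+0+1=6 → 6/20 = 0.30000
  A: TP=12, FP=1+0+1+1=3, FN=2+3+2+5=12 → 24/39 = 0.61538
  F: TP=15, FP=1+0+2+1=4, FN=4+2+1+2=9 → 30/43 = 0.69767
  G: TP=5, FP=1+1+5+2=9, FN=0+1+1+1=3 → 10/22 = 0.45455
Macro-F1 score = mean = (0.50000 + 0.30000 + 0.61538 + 0.69767 + 0.45455) / 5 = 0.5135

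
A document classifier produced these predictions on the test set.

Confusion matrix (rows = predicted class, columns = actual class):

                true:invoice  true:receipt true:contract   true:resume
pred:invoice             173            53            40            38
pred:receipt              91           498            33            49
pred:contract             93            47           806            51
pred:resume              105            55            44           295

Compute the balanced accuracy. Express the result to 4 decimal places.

0.6729

Balanced accuracy = mean of per-class recall.
  invoice: recall = 173/462 = 0.37446
  receipt: recall = 498/653 = 0.76263
  contract: recall = 806/923 = 0.87324
  resume: recall = 295/433 = 0.68129
Mean = (0.37446 + 0.76263 + 0.87324 + 0.68129) / 4 = 0.6729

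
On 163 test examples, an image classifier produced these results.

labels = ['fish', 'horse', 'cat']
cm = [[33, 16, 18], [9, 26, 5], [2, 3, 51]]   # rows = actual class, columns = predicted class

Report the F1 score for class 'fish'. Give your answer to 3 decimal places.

One-vs-rest for 'fish': TP = diagonal; FP = other classes predicted 'fish'; FN = 'fish' predicted as other.
F1 score = 2·TP/(2·TP+FP+FN).
fish: TP=33, FP=9+2=11, FN=16+18=34 → 66/111 = 0.5946

0.595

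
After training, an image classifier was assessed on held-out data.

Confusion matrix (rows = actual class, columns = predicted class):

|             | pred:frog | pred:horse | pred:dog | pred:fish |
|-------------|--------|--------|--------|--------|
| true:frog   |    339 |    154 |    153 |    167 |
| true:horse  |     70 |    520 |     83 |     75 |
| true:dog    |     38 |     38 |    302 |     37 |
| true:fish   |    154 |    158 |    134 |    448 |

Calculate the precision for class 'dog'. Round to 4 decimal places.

Take TP from the diagonal, FP from the rest of the 'dog' prediction marginal, FN from the rest of the 'dog' actual marginal.
precision = TP/(TP+FP).
dog: TP=302, FP=153+83+134=370 → 302/672 = 0.44940

0.4494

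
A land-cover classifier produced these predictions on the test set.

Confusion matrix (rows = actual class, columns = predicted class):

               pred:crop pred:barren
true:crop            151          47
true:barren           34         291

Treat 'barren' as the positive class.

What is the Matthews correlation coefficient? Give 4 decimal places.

0.6675

MCC = (TP·TN − FP·FN) / √((TP+FP)(TP+FN)(TN+FP)(TN+FN))
Numerator = 291·151 − 47·34 = 42343
Denominator = √(338·325·198·185) = √4023805500 = 63433.4730
MCC = 42343 / 63433.4730 = 0.6675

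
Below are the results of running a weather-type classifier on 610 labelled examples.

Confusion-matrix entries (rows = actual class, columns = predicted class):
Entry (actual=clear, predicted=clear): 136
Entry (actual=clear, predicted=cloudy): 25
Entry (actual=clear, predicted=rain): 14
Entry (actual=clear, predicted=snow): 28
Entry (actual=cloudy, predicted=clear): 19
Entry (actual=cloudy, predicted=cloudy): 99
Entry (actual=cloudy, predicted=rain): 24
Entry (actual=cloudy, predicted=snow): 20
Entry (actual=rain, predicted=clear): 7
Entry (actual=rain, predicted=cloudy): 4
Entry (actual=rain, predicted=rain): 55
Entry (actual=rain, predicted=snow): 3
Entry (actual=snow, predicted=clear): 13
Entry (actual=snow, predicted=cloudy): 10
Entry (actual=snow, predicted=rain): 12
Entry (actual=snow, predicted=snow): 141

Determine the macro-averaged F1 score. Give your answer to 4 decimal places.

Per-class F1 score (2·TP/(2·TP+FP+FN)):
  clear: TP=136, FP=19+7+13=39, FN=25+14+28=67 → 272/378 = 0.71958
  cloudy: TP=99, FP=25+4+10=39, FN=19+24+20=63 → 198/300 = 0.66000
  rain: TP=55, FP=14+24+12=50, FN=7+4+3=14 → 110/174 = 0.63218
  snow: TP=141, FP=28+20+3=51, FN=13+10+12=35 → 282/368 = 0.76630
Macro-F1 score = mean = (0.71958 + 0.66000 + 0.63218 + 0.76630) / 4 = 0.6945

0.6945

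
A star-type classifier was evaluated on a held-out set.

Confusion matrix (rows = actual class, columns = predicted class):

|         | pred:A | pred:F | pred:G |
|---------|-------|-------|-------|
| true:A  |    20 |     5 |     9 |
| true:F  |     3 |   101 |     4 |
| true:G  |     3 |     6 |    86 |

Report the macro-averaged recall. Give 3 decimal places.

Per-class recall (TP/(TP+FN)):
  A: TP=20, FN=5+9=14 → 20/34 = 0.5882
  F: TP=101, FN=3+4=7 → 101/108 = 0.9352
  G: TP=86, FN=3+6=9 → 86/95 = 0.9053
Macro-recall = mean = (0.5882 + 0.9352 + 0.9053) / 3 = 0.810

0.810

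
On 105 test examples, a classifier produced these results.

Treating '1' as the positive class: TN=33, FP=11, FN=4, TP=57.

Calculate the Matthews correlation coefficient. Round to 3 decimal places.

0.707

MCC = (TP·TN − FP·FN) / √((TP+FP)(TP+FN)(TN+FP)(TN+FN))
Numerator = 57·33 − 11·4 = 1837
Denominator = √(68·61·44·37) = √6752944 = 2598.6427
MCC = 1837 / 2598.6427 = 0.707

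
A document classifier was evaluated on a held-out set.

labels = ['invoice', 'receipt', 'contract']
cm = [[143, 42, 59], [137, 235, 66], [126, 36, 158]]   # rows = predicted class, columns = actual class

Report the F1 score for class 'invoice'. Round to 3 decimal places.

0.440

F1 score = 2·TP/(2·TP+FP+FN).
invoice: TP=143, FP=42+59=101, FN=137+126=263 → 286/650 = 0.4400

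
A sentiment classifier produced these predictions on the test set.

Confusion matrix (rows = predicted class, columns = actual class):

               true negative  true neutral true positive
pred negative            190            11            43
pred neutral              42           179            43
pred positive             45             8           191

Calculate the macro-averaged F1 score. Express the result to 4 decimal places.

Per-class F1 score (2·TP/(2·TP+FP+FN)):
  negative: TP=190, FP=11+43=54, FN=42+45=87 → 380/521 = 0.72937
  neutral: TP=179, FP=42+43=85, FN=11+8=19 → 358/462 = 0.77489
  positive: TP=191, FP=45+8=53, FN=43+43=86 → 382/521 = 0.73321
Macro-F1 score = mean = (0.72937 + 0.77489 + 0.73321) / 3 = 0.7458

0.7458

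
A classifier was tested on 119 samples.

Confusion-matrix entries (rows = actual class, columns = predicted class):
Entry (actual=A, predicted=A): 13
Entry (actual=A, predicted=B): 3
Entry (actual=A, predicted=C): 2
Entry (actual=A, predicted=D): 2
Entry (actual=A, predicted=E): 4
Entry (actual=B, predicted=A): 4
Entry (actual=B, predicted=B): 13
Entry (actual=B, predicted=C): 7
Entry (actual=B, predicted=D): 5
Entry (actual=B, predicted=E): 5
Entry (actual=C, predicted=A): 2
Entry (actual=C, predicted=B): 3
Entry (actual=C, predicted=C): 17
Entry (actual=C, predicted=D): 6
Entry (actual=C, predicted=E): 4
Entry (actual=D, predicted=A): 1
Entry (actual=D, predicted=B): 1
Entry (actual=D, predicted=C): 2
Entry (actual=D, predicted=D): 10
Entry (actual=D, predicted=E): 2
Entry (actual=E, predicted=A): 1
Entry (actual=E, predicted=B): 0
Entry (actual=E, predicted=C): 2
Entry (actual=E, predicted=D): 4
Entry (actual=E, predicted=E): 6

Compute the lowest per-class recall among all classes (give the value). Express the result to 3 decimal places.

Per-class recall (TP/(TP+FN)):
  A: TP=13, FN=3+2+2+4=11 → 13/24 = 0.5417
  B: TP=13, FN=4+7+5+5=21 → 13/34 = 0.3824
  C: TP=17, FN=2+3+6+4=15 → 17/32 = 0.5313
  D: TP=10, FN=1+1+2+2=6 → 10/16 = 0.6250
  E: TP=6, FN=1+0+2+4=7 → 6/13 = 0.4615
Lowest is class 'B' with recall = 0.382.

0.382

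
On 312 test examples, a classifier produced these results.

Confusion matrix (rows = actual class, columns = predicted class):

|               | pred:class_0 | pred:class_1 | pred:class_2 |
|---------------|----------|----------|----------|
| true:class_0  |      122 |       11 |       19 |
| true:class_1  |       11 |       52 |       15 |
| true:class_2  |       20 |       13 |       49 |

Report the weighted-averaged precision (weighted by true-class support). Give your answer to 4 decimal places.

Per-class precision (TP/(TP+FP)):
  class_0: TP=122, FP=11+20=31 → 122/153 = 0.79739
  class_1: TP=52, FP=11+13=24 → 52/76 = 0.68421
  class_2: TP=49, FP=19+15=34 → 49/83 = 0.59036
Weighted-precision = Σ (supportᵢ/N)·precisionᵢ with N=312: (152/312)·0.79739 + (78/312)·0.68421 + (82/312)·0.59036 = 0.7147

0.7147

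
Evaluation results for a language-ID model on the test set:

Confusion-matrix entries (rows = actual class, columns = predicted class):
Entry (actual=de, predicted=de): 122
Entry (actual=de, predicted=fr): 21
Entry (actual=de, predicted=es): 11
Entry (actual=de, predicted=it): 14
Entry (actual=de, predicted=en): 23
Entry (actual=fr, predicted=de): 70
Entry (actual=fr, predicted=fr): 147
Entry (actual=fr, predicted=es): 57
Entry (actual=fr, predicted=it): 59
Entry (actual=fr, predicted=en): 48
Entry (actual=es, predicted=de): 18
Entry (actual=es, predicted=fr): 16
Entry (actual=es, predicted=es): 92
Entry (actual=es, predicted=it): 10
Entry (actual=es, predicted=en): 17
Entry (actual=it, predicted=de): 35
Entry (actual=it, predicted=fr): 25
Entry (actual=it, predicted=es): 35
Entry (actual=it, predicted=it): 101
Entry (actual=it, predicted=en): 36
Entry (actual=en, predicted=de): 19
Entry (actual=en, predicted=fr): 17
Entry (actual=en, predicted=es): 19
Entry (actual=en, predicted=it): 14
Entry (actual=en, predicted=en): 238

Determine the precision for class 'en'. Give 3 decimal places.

0.657

Treat 'en' as positive and all other classes as negative.
precision = TP/(TP+FP).
en: TP=238, FP=23+48+17+36=124 → 238/362 = 0.6575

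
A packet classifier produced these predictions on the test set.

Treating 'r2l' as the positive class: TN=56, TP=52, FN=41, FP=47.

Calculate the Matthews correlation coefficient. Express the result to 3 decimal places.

0.103

MCC = (TP·TN − FP·FN) / √((TP+FP)(TP+FN)(TN+FP)(TN+FN))
Numerator = 52·56 − 47·41 = 985
Denominator = √(99·93·103·97) = √91987137 = 9590.9925
MCC = 985 / 9590.9925 = 0.103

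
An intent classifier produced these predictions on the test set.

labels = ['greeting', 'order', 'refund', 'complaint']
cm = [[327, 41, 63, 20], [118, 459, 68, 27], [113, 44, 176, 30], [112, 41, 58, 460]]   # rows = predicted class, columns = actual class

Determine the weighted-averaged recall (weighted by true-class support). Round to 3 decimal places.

0.659

Per-class recall (TP/(TP+FN)):
  greeting: TP=327, FN=118+113+112=343 → 327/670 = 0.4881
  order: TP=459, FN=41+44+41=126 → 459/585 = 0.7846
  refund: TP=176, FN=63+68+58=189 → 176/365 = 0.4822
  complaint: TP=460, FN=20+27+30=77 → 460/537 = 0.8566
Weighted-recall = Σ (supportᵢ/N)·recallᵢ with N=2157: (670/2157)·0.4881 + (585/2157)·0.7846 + (365/2157)·0.4822 + (537/2157)·0.8566 = 0.659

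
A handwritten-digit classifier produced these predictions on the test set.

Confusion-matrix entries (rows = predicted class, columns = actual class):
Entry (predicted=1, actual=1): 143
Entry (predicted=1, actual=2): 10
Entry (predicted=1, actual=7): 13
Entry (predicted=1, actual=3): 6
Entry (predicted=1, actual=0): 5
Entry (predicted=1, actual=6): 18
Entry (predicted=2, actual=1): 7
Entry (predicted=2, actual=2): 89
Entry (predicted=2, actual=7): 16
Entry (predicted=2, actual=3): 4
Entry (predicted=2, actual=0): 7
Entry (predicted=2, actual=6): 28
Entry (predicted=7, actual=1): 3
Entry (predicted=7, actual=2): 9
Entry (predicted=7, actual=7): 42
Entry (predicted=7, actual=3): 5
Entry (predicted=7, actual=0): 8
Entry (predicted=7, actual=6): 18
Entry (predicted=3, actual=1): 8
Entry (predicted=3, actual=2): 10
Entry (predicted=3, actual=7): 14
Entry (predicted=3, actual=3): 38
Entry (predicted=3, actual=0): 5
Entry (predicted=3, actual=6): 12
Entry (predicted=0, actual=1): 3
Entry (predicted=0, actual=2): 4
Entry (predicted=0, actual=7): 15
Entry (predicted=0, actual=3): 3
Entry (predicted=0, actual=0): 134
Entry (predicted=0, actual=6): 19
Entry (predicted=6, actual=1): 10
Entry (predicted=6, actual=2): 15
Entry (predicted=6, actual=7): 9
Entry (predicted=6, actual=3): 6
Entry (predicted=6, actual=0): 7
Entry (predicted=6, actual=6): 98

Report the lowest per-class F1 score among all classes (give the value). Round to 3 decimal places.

0.433

Per-class F1 score (2·TP/(2·TP+FP+FN)):
  1: TP=143, FP=10+13+6+5+18=52, FN=7+3+8+3+10=31 → 286/369 = 0.7751
  2: TP=89, FP=7+16+4+7+28=62, FN=10+9+10+4+15=48 → 178/288 = 0.6181
  7: TP=42, FP=3+9+5+8+18=43, FN=13+16+14+15+9=67 → 84/194 = 0.4330
  3: TP=38, FP=8+10+14+5+12=49, FN=6+4+5+3+6=24 → 76/149 = 0.5101
  0: TP=134, FP=3+4+15+3+19=44, FN=5+7+8+5+7=32 → 268/344 = 0.7791
  6: TP=98, FP=10+15+9+6+7=47, FN=18+28+18+12+19=95 → 196/338 = 0.5799
Lowest is class '7' with F1 score = 0.433.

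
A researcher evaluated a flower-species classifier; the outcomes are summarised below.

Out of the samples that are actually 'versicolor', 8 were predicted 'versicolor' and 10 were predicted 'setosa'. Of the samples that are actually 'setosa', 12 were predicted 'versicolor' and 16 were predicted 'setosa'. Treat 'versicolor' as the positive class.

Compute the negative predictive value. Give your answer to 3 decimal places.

0.615

NPV = TN/(TN+FN) = 16/(16+10) = 0.615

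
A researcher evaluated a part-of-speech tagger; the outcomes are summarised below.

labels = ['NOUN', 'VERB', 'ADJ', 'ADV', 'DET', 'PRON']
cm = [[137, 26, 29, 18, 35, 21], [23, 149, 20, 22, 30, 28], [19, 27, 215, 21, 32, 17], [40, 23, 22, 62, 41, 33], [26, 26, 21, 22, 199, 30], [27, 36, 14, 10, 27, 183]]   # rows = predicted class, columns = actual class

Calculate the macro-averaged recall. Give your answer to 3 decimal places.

0.538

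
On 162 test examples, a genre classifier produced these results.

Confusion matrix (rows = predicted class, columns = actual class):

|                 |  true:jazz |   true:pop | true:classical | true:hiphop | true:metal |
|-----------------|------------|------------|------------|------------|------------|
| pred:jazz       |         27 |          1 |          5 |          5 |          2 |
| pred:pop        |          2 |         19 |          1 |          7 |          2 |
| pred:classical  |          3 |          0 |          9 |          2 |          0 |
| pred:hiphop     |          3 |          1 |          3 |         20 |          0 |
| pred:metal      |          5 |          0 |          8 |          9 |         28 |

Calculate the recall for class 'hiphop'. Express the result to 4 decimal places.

0.4651

Take TP from the diagonal, FP from the rest of the 'hiphop' prediction marginal, FN from the rest of the 'hiphop' actual marginal.
recall = TP/(TP+FN).
hiphop: TP=20, FN=5+7+2+9=23 → 20/43 = 0.46512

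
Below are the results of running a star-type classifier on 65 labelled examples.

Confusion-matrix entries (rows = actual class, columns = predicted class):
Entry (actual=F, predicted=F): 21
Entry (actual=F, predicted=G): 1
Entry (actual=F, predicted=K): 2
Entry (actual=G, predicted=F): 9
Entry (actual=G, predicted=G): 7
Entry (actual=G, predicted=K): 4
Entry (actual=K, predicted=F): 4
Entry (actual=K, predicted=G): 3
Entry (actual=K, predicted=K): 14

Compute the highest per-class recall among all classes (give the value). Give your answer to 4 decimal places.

0.8750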